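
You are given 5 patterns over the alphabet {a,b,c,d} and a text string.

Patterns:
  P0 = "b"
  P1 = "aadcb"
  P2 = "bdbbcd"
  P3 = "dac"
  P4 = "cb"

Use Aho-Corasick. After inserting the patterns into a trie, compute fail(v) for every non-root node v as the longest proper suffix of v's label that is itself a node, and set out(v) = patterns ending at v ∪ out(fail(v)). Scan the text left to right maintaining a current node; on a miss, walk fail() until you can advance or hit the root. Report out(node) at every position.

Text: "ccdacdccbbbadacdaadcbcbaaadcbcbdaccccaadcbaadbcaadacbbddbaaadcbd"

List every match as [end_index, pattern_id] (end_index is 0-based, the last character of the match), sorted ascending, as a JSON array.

Build:
Trie (insert patterns):
  n0 'ε': a→2 b→1 c→15 d→12
  n1 'b': d→7  [P0 ends]
  n2 'a': a→3
  n3 'aa': d→4
  n4 'aad': c→5
  n5 'aadc': b→6
  n6 'aadcb': ·  [P1 ends]
  n7 'bd': b→8
  n8 'bdb': b→9
  n9 'bdbb': c→10
  n10 'bdbbc': d→11
  n11 'bdbbcd': ·  [P2 ends]
  n12 'd': a→13
  n13 'da': c→14
  n14 'dac': ·  [P3 ends]
  n15 'c': b→16
  n16 'cb': ·  [P4 ends]

BFS fail/out derivation:
  fail(1) 'b': from fail(0)=0 chase 'b': 0 ⇒ 0;  out={0}∪out(0)={0}
  fail(2) 'a': from fail(0)=0 chase 'a': 0 ⇒ 0;  out=∅∪out(0)=∅
  fail(12) 'd': from fail(0)=0 chase 'd': 0 ⇒ 0;  out=∅∪out(0)=∅
  fail(15) 'c': from fail(0)=0 chase 'c': 0 ⇒ 0;  out=∅∪out(0)=∅
  fail(3) 'aa': from fail(2)=0 chase 'a': 0 ⇒ 2;  out=∅∪out(2)=∅
  fail(7) 'bd': from fail(1)=0 chase 'd': 0 ⇒ 12;  out=∅∪out(12)=∅
  fail(13) 'da': from fail(12)=0 chase 'a': 0 ⇒ 2;  out=∅∪out(2)=∅
  fail(16) 'cb': from fail(15)=0 chase 'b': 0 ⇒ 1;  out={4}∪out(1)={0,4}
  fail(4) 'aad': from fail(3)=2 chase 'd': 2→0 ⇒ 12;  out=∅∪out(12)=∅
  fail(8) 'bdb': from fail(7)=12 chase 'b': 12→0 ⇒ 1;  out=∅∪out(1)={0}
  fail(14) 'dac': from fail(13)=2 chase 'c': 2→0 ⇒ 15;  out={3}∪out(15)={3}
  fail(5) 'aadc': from fail(4)=12 chase 'c': 12→0 ⇒ 15;  out=∅∪out(15)=∅
  fail(9) 'bdbb': from fail(8)=1 chase 'b': 1→0 ⇒ 1;  out=∅∪out(1)={0}
  fail(6) 'aadcb': from fail(5)=15 chase 'b': 15 ⇒ 16;  out={1}∪out(16)={0,1,4}
  fail(10) 'bdbbc': from fail(9)=1 chase 'c': 1→0 ⇒ 15;  out=∅∪out(15)=∅
  fail(11) 'bdbbcd': from fail(10)=15 chase 'd': 15→0 ⇒ 12;  out={2}∪out(12)={2}

Run:
[0] read 'c'  n0⇒n15
[1] read 'c'  n15⇒n15 ·f
[2] read 'd'  n15⇒n12 ·f
[3] read 'a'  n12⇒n13
[4] read 'c'  n13⇒n14  → match P3@[2:4]
[5] read 'd'  n14⇒n12 ·f
[6] read 'c'  n12⇒n15 ·f
[7] read 'c'  n15⇒n15 ·f
[8] read 'b'  n15⇒n16  → match P0@[8:8],P4@[7:8]
[9] read 'b'  n16⇒n1 ·f  → match P0@[9:9]
[10] read 'b'  n1⇒n1 ·f  → match P0@[10:10]
[11] read 'a'  n1⇒n2 ·f
[12] read 'd'  n2⇒n12 ·f
[13] read 'a'  n12⇒n13
[14] read 'c'  n13⇒n14  → match P3@[12:14]
[15] read 'd'  n14⇒n12 ·f
[16] read 'a'  n12⇒n13
[17] read 'a'  n13⇒n3 ·f
[18] read 'd'  n3⇒n4
[19] read 'c'  n4⇒n5
[20] read 'b'  n5⇒n6  → match P0@[20:20],P1@[16:20],P4@[19:20]
[21] read 'c'  n6⇒n15 ·f
[22] read 'b'  n15⇒n16  → match P0@[22:22],P4@[21:22]
[23] read 'a'  n16⇒n2 ·f
[24] read 'a'  n2⇒n3
[25] read 'a'  n3⇒n3 ·f
[26] read 'd'  n3⇒n4
[27] read 'c'  n4⇒n5
[28] read 'b'  n5⇒n6  → match P0@[28:28],P1@[24:28],P4@[27:28]
[29] read 'c'  n6⇒n15 ·f
[30] read 'b'  n15⇒n16  → match P0@[30:30],P4@[29:30]
[31] read 'd'  n16⇒n7 ·f
[32] read 'a'  n7⇒n13 ·f
[33] read 'c'  n13⇒n14  → match P3@[31:33]
[34] read 'c'  n14⇒n15 ·f
[35] read 'c'  n15⇒n15 ·f
[36] read 'c'  n15⇒n15 ·f
[37] read 'a'  n15⇒n2 ·f
[38] read 'a'  n2⇒n3
[39] read 'd'  n3⇒n4
[40] read 'c'  n4⇒n5
[41] read 'b'  n5⇒n6  → match P0@[41:41],P1@[37:41],P4@[40:41]
[42] read 'a'  n6⇒n2 ·f
[43] read 'a'  n2⇒n3
[44] read 'd'  n3⇒n4
[45] read 'b'  n4⇒n1 ·f  → match P0@[45:45]
[46] read 'c'  n1⇒n15 ·f
[47] read 'a'  n15⇒n2 ·f
[48] read 'a'  n2⇒n3
[49] read 'd'  n3⇒n4
[50] read 'a'  n4⇒n13 ·f
[51] read 'c'  n13⇒n14  → match P3@[49:51]
[52] read 'b'  n14⇒n16 ·f  → match P0@[52:52],P4@[51:52]
[53] read 'b'  n16⇒n1 ·f  → match P0@[53:53]
[54] read 'd'  n1⇒n7
[55] read 'd'  n7⇒n12 ·f
[56] read 'b'  n12⇒n1 ·f  → match P0@[56:56]
[57] read 'a'  n1⇒n2 ·f
[58] read 'a'  n2⇒n3
[59] read 'a'  n3⇒n3 ·f
[60] read 'd'  n3⇒n4
[61] read 'c'  n4⇒n5
[62] read 'b'  n5⇒n6  → match P0@[62:62],P1@[58:62],P4@[61:62]
[63] read 'd'  n6⇒n7 ·f

All matches (sorted): [[4,3],[8,0],[8,4],[9,0],[10,0],[14,3],[20,0],[20,1],[20,4],[22,0],[22,4],[28,0],[28,1],[28,4],[30,0],[30,4],[33,3],[41,0],[41,1],[41,4],[45,0],[51,3],[52,0],[52,4],[53,0],[56,0],[62,0],[62,1],[62,4]]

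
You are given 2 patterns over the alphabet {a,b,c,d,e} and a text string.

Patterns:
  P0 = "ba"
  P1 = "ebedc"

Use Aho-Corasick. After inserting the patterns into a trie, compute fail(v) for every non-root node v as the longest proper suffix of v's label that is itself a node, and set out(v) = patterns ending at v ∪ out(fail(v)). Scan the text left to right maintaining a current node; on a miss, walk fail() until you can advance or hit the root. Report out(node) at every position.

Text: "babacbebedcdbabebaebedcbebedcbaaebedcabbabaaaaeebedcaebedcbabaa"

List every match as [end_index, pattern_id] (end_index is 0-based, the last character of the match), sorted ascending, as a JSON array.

Construct AC machine:
Trie (insert patterns):
  0='ε' goto b→1 e→3
  1='b' goto a→2
  2='ba' goto ·  [P0 ends]
  3='e' goto b→4
  4='eb' goto e→5
  5='ebe' goto d→6
  6='ebed' goto c→7
  7='ebedc' goto ·  [P1 ends]

Failure links (BFS by depth):
  n1('b'): parent n0 fail=0; on 'b' 0 → fail=0;  out ∅∪∅=∅
  n3('e'): parent n0 fail=0; on 'e' 0 → fail=0;  out ∅∪∅=∅
  n2('ba'): parent n1 fail=0; on 'a' 0 → fail=0;  out {0}∪∅={0}
  n4('eb'): parent n3 fail=0; on 'b' 0 → fail=1;  out ∅∪∅=∅
  n5('ebe'): parent n4 fail=1; on 'e' 1→0 → fail=3;  out ∅∪∅=∅
  n6('ebed'): parent n5 fail=3; on 'd' 3→0 → fail=0;  out ∅∪∅=∅
  n7('ebedc'): parent n6 fail=0; on 'c' 0 → fail=0;  out {1}∪∅={1}

Run:
[0] read 'b'  n0⇒n1
[1] read 'a'  n1⇒n2  ** P0@[0:1]
[2] read 'b'  n2⇒n1 ·f
[3] read 'a'  n1⇒n2  ** P0@[2:3]
[4] read 'c'  n2⇒n0 ·f
[5] read 'b'  n0⇒n1
[6] read 'e'  n1⇒n3 ·f
[7] read 'b'  n3⇒n4
[8] read 'e'  n4⇒n5
[9] read 'd'  n5⇒n6
[10] read 'c'  n6⇒n7  ** P1@[6:10]
[11] read 'd'  n7⇒n0 ·f
[12] read 'b'  n0⇒n1
[13] read 'a'  n1⇒n2  ** P0@[12:13]
[14] read 'b'  n2⇒n1 ·f
[15] read 'e'  n1⇒n3 ·f
[16] read 'b'  n3⇒n4
[17] read 'a'  n4⇒n2 ·f  ** P0@[16:17]
[18] read 'e'  n2⇒n3 ·f
[19] read 'b'  n3⇒n4
[20] read 'e'  n4⇒n5
[21] read 'd'  n5⇒n6
[22] read 'c'  n6⇒n7  ** P1@[18:22]
[23] read 'b'  n7⇒n1 ·f
[24] read 'e'  n1⇒n3 ·f
[25] read 'b'  n3⇒n4
[26] read 'e'  n4⇒n5
[27] read 'd'  n5⇒n6
[28] read 'c'  n6⇒n7  ** P1@[24:28]
[29] read 'b'  n7⇒n1 ·f
[30] read 'a'  n1⇒n2  ** P0@[29:30]
[31] read 'a'  n2⇒n0 ·f
[32] read 'e'  n0⇒n3
[33] read 'b'  n3⇒n4
[34] read 'e'  n4⇒n5
[35] read 'd'  n5⇒n6
[36] read 'c'  n6⇒n7  ** P1@[32:36]
[37] read 'a'  n7⇒n0 ·f
[38] read 'b'  n0⇒n1
[39] read 'b'  n1⇒n1 ·f
[40] read 'a'  n1⇒n2  ** P0@[39:40]
[41] read 'b'  n2⇒n1 ·f
[42] read 'a'  n1⇒n2  ** P0@[41:42]
[43] read 'a'  n2⇒n0 ·f
[44] read 'a'  n0⇒n0
[45] read 'a'  n0⇒n0
[46] read 'e'  n0⇒n3
[47] read 'e'  n3⇒n3 ·f
[48] read 'b'  n3⇒n4
[49] read 'e'  n4⇒n5
[50] read 'd'  n5⇒n6
[51] read 'c'  n6⇒n7  ** P1@[47:51]
[52] read 'a'  n7⇒n0 ·f
[53] read 'e'  n0⇒n3
[54] read 'b'  n3⇒n4
[55] read 'e'  n4⇒n5
[56] read 'd'  n5⇒n6
[57] read 'c'  n6⇒n7  ** P1@[53:57]
[58] read 'b'  n7⇒n1 ·f
[59] read 'a'  n1⇒n2  ** P0@[58:59]
[60] read 'b'  n2⇒n1 ·f
[61] read 'a'  n1⇒n2  ** P0@[60:61]
[62] read 'a'  n2⇒n0 ·f

Matches: [[1,0],[3,0],[10,1],[13,0],[17,0],[22,1],[28,1],[30,0],[36,1],[40,0],[42,0],[51,1],[57,1],[59,0],[61,0]]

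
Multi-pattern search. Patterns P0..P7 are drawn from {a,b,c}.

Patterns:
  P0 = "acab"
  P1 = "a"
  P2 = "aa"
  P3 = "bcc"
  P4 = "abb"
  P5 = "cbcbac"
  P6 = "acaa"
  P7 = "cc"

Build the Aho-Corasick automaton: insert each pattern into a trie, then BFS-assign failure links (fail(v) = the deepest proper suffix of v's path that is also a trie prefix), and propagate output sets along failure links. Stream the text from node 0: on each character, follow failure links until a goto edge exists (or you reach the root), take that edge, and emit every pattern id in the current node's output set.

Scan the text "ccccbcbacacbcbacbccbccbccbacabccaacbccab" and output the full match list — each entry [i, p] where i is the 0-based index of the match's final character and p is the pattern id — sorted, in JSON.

Build automaton:
Trie (insert patterns):
  0='ε' goto a→1 b→6 c→11
  1='a' goto a→5 b→9 c→2  ←P1
  2='ac' goto a→3
  3='aca' goto a→17 b→4
  4='acab' goto ·  ←P0
  5='aa' goto ·  ←P2
  6='b' goto c→7
  7='bc' goto c→8
  8='bcc' goto ·  ←P3
  9='ab' goto b→10
  10='abb' goto ·  ←P4
  11='c' goto b→12 c→18
  12='cb' goto c→13
  13='cbc' goto b→14
  14='cbcb' goto a→15
  15='cbcba' goto c→16
  16='cbcbac' goto ·  ←P5
  17='acaa' goto ·  ←P6
  18='cc' goto ·  ←P7

BFS fail/out derivation:
  n1('a'): parent n0 fail=0; on 'a' 0 → fail=0;  out {1}∪∅={1}
  n6('b'): parent n0 fail=0; on 'b' 0 → fail=0;  out ∅∪∅=∅
  n11('c'): parent n0 fail=0; on 'c' 0 → fail=0;  out ∅∪∅=∅
  n2('ac'): parent n1 fail=0; on 'c' 0 → fail=11;  out ∅∪∅=∅
  n5('aa'): parent n1 fail=0; on 'a' 0 → fail=1;  out {2}∪{1}={1,2}
  n7('bc'): parent n6 fail=0; on 'c' 0 → fail=11;  out ∅∪∅=∅
  n9('ab'): parent n1 fail=0; on 'b' 0 → fail=6;  out ∅∪∅=∅
  n12('cb'): parent n11 fail=0; on 'b' 0 → fail=6;  out ∅∪∅=∅
  n18('cc'): parent n11 fail=0; on 'c' 0 → fail=11;  out {7}∪∅={7}
  n3('aca'): parent n2 fail=11; on 'a' 11→0 → fail=1;  out ∅∪{1}={1}
  n8('bcc'): parent n7 fail=11; on 'c' 11 → fail=18;  out {3}∪{7}={3,7}
  n10('abb'): parent n9 fail=6; on 'b' 6→0 → fail=6;  out {4}∪∅={4}
  n13('cbc'): parent n12 fail=6; on 'c' 6 → fail=7;  out ∅∪∅=∅
  n4('acab'): parent n3 fail=1; on 'b' 1 → fail=9;  out {0}∪∅={0}
  n14('cbcb'): parent n13 fail=7; on 'b' 7→11 → fail=12;  out ∅∪∅=∅
  n17('acaa'): parent n3 fail=1; on 'a' 1 → fail=5;  out {6}∪{1,2}={1,2,6}
  n15('cbcba'): parent n14 fail=12; on 'a' 12→6→0 → fail=1;  out ∅∪{1}={1}
  n16('cbcbac'): parent n15 fail=1; on 'c' 1 → fail=2;  out {5}∪∅={5}

Run:
[0] read 'c'  n0⇒n11
[1] read 'c'  n11⇒n18  → match P7@[0:1]
[2] read 'c'  n18⇒n18 (via fail)  → match P7@[1:2]
[3] read 'c'  n18⇒n18 (via fail)  → match P7@[2:3]
[4] read 'b'  n18⇒n12 (via fail)
[5] read 'c'  n12⇒n13
[6] read 'b'  n13⇒n14
[7] read 'a'  n14⇒n15  → match P1@[7:7]
[8] read 'c'  n15⇒n16  → match P5@[3:8]
[9] read 'a'  n16⇒n3 (via fail)  → match P1@[9:9]
[10] read 'c'  n3⇒n2 (via fail)
[11] read 'b'  n2⇒n12 (via fail)
[12] read 'c'  n12⇒n13
[13] read 'b'  n13⇒n14
[14] read 'a'  n14⇒n15  → match P1@[14:14]
[15] read 'c'  n15⇒n16  → match P5@[10:15]
[16] read 'b'  n16⇒n12 (via fail)
[17] read 'c'  n12⇒n13
[18] read 'c'  n13⇒n8 (via fail)  → match P3@[16:18],P7@[17:18]
[19] read 'b'  n8⇒n12 (via fail)
[20] read 'c'  n12⇒n13
[21] read 'c'  n13⇒n8 (via fail)  → match P3@[19:21],P7@[20:21]
[22] read 'b'  n8⇒n12 (via fail)
[23] read 'c'  n12⇒n13
[24] read 'c'  n13⇒n8 (via fail)  → match P3@[22:24],P7@[23:24]
[25] read 'b'  n8⇒n12 (via fail)
[26] read 'a'  n12⇒n1 (via fail)  → match P1@[26:26]
[27] read 'c'  n1⇒n2
[28] read 'a'  n2⇒n3  → match P1@[28:28]
[29] read 'b'  n3⇒n4  → match P0@[26:29]
[30] read 'c'  n4⇒n7 (via fail)
[31] read 'c'  n7⇒n8  → match P3@[29:31],P7@[30:31]
[32] read 'a'  n8⇒n1 (via fail)  → match P1@[32:32]
[33] read 'a'  n1⇒n5  → match P1@[33:33],P2@[32:33]
[34] read 'c'  n5⇒n2 (via fail)
[35] read 'b'  n2⇒n12 (via fail)
[36] read 'c'  n12⇒n13
[37] read 'c'  n13⇒n8 (via fail)  → match P3@[35:37],P7@[36:37]
[38] read 'a'  n8⇒n1 (via fail)  → match P1@[38:38]
[39] read 'b'  n1⇒n9

Result: [[1,7],[2,7],[3,7],[7,1],[8,5],[9,1],[14,1],[15,5],[18,3],[18,7],[21,3],[21,7],[24,3],[24,7],[26,1],[28,1],[29,0],[31,3],[31,7],[32,1],[33,1],[33,2],[37,3],[37,7],[38,1]]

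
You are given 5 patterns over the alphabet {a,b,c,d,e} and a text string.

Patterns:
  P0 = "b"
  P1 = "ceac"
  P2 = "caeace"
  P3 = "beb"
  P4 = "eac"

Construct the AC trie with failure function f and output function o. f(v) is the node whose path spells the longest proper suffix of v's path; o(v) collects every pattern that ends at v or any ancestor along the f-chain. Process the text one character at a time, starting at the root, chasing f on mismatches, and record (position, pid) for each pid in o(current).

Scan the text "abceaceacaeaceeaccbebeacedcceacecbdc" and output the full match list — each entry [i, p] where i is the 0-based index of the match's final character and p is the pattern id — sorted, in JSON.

Build:
Trie (insert patterns):
  n0 'ε': b→1 c→2 e→13
  n1 'b': e→11  ←P0
  n2 'c': a→6 e→3
  n3 'ce': a→4
  n4 'cea': c→5
  n5 'ceac': ·  ←P1
  n6 'ca': e→7
  n7 'cae': a→8
  n8 'caea': c→9
  n9 'caeac': e→10
  n10 'caeace': ·  ←P2
  n11 'be': b→12
  n12 'beb': ·  ←P3
  n13 'e': a→14
  n14 'ea': c→15
  n15 'eac': ·  ←P4

BFS fail/out derivation:
  fail(1) 'b': from fail(0)=0 chase 'b': 0 ⇒ 0;  out={0}∪out(0)={0}
  fail(2) 'c': from fail(0)=0 chase 'c': 0 ⇒ 0;  out=∅∪out(0)=∅
  fail(13) 'e': from fail(0)=0 chase 'e': 0 ⇒ 0;  out=∅∪out(0)=∅
  fail(3) 'ce': from fail(2)=0 chase 'e': 0 ⇒ 13;  out=∅∪out(13)=∅
  fail(6) 'ca': from fail(2)=0 chase 'a': 0 ⇒ 0;  out=∅∪out(0)=∅
  fail(11) 'be': from fail(1)=0 chase 'e': 0 ⇒ 13;  out=∅∪out(13)=∅
  fail(14) 'ea': from fail(13)=0 chase 'a': 0 ⇒ 0;  out=∅∪out(0)=∅
  fail(4) 'cea': from fail(3)=13 chase 'a': 13 ⇒ 14;  out=∅∪out(14)=∅
  fail(7) 'cae': from fail(6)=0 chase 'e': 0 ⇒ 13;  out=∅∪out(13)=∅
  fail(12) 'beb': from fail(11)=13 chase 'b': 13→0 ⇒ 1;  out={3}∪out(1)={0,3}
  fail(15) 'eac': from fail(14)=0 chase 'c': 0 ⇒ 2;  out={4}∪out(2)={4}
  fail(5) 'ceac': from fail(4)=14 chase 'c': 14 ⇒ 15;  out={1}∪out(15)={1,4}
  fail(8) 'caea': from fail(7)=13 chase 'a': 13 ⇒ 14;  out=∅∪out(14)=∅
  fail(9) 'caeac': from fail(8)=14 chase 'c': 14 ⇒ 15;  out=∅∪out(15)={4}
  fail(10) 'caeace': from fail(9)=15 chase 'e': 15→2 ⇒ 3;  out={2}∪out(3)={2}

Text stream:
pos 0 'a': at 0
pos 1 'b': at 1  → match P0@[1:1]
pos 2 'c': at 2 ·f
pos 3 'e': at 3
pos 4 'a': at 4
pos 5 'c': at 5  → match P1@[2:5],P4@[3:5]
pos 6 'e': at 3 ·f
pos 7 'a': at 4
pos 8 'c': at 5  → match P1@[5:8],P4@[6:8]
pos 9 'a': at 6 ·f
pos 10 'e': at 7
pos 11 'a': at 8
pos 12 'c': at 9  → match P4@[10:12]
pos 13 'e': at 10  → match P2@[8:13]
pos 14 'e': at 13 ·f
pos 15 'a': at 14
pos 16 'c': at 15  → match P4@[14:16]
pos 17 'c': at 2 ·f
pos 18 'b': at 1 ·f  → match P0@[18:18]
pos 19 'e': at 11
pos 20 'b': at 12  → match P0@[20:20],P3@[18:20]
pos 21 'e': at 11 ·f
pos 22 'a': at 14 ·f
pos 23 'c': at 15  → match P4@[21:23]
pos 24 'e': at 3 ·f
pos 25 'd': at 0 ·f
pos 26 'c': at 2
pos 27 'c': at 2 ·f
pos 28 'e': at 3
pos 29 'a': at 4
pos 30 'c': at 5  → match P1@[27:30],P4@[28:30]
pos 31 'e': at 3 ·f
pos 32 'c': at 2 ·f
pos 33 'b': at 1 ·f  → match P0@[33:33]
pos 34 'd': at 0 ·f
pos 35 'c': at 2

Result: [[1,0],[5,1],[5,4],[8,1],[8,4],[12,4],[13,2],[16,4],[18,0],[20,0],[20,3],[23,4],[30,1],[30,4],[33,0]]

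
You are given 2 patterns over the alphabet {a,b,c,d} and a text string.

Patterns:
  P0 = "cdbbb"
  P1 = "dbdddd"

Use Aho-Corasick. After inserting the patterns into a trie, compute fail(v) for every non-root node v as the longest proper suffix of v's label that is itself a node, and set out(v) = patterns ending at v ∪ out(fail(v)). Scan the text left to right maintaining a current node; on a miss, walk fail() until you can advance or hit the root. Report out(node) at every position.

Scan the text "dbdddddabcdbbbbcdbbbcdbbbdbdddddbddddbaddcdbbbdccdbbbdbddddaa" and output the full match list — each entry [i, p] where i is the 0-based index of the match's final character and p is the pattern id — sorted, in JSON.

Build:
Trie nodes:
  n0 'ε': c→1 d→6
  n1 'c': d→2
  n2 'cd': b→3
  n3 'cdb': b→4
  n4 'cdbb': b→5
  n5 'cdbbb': ·  ←P0
  n6 'd': b→7
  n7 'db': d→8
  n8 'dbd': d→9
  n9 'dbdd': d→10
  n10 'dbddd': d→11
  n11 'dbdddd': ·  ←P1

Failure links (BFS by depth):
  n1('c'): parent n0 fail=0; on 'c' 0 → fail=0;  out ∅∪∅=∅
  n6('d'): parent n0 fail=0; on 'd' 0 → fail=0;  out ∅∪∅=∅
  n2('cd'): parent n1 fail=0; on 'd' 0 → fail=6;  out ∅∪∅=∅
  n7('db'): parent n6 fail=0; on 'b' 0 → fail=0;  out ∅∪∅=∅
  n3('cdb'): parent n2 fail=6; on 'b' 6 → fail=7;  out ∅∪∅=∅
  n8('dbd'): parent n7 fail=0; on 'd' 0 → fail=6;  out ∅∪∅=∅
  n4('cdbb'): parent n3 fail=7; on 'b' 7→0 → fail=0;  out ∅∪∅=∅
  n9('dbdd'): parent n8 fail=6; on 'd' 6→0 → fail=6;  out ∅∪∅=∅
  n5('cdbbb'): parent n4 fail=0; on 'b' 0 → fail=0;  out {0}∪∅={0}
  n10('dbddd'): parent n9 fail=6; on 'd' 6→0 → fail=6;  out ∅∪∅=∅
  n11('dbdddd'): parent n10 fail=6; on 'd' 6→0 → fail=6;  out {1}∪∅={1}

Scan:
[0] read 'd'  n0⇒n6
[1] read 'b'  n6⇒n7
[2] read 'd'  n7⇒n8
[3] read 'd'  n8⇒n9
[4] read 'd'  n9⇒n10
[5] read 'd'  n10⇒n11  ** P1@[0:5]
[6] read 'd'  n11⇒n6 (via fail)
[7] read 'a'  n6⇒n0 (via fail)
[8] read 'b'  n0⇒n0
[9] read 'c'  n0⇒n1
[10] read 'd'  n1⇒n2
[11] read 'b'  n2⇒n3
[12] read 'b'  n3⇒n4
[13] read 'b'  n4⇒n5  ** P0@[9:13]
[14] read 'b'  n5⇒n0 (via fail)
[15] read 'c'  n0⇒n1
[16] read 'd'  n1⇒n2
[17] read 'b'  n2⇒n3
[18] read 'b'  n3⇒n4
[19] read 'b'  n4⇒n5  ** P0@[15:19]
[20] read 'c'  n5⇒n1 (via fail)
[21] read 'd'  n1⇒n2
[22] read 'b'  n2⇒n3
[23] read 'b'  n3⇒n4
[24] read 'b'  n4⇒n5  ** P0@[20:24]
[25] read 'd'  n5⇒n6 (via fail)
[26] read 'b'  n6⇒n7
[27] read 'd'  n7⇒n8
[28] read 'd'  n8⇒n9
[29] read 'd'  n9⇒n10
[30] read 'd'  n10⇒n11  ** P1@[25:30]
[31] read 'd'  n11⇒n6 (via fail)
[32] read 'b'  n6⇒n7
[33] read 'd'  n7⇒n8
[34] read 'd'  n8⇒n9
[35] read 'd'  n9⇒n10
[36] read 'd'  n10⇒n11  ** P1@[31:36]
[37] read 'b'  n11⇒n7 (via fail)
[38] read 'a'  n7⇒n0 (via fail)
[39] read 'd'  n0⇒n6
[40] read 'd'  n6⇒n6 (via fail)
[41] read 'c'  n6⇒n1 (via fail)
[42] read 'd'  n1⇒n2
[43] read 'b'  n2⇒n3
[44] read 'b'  n3⇒n4
[45] read 'b'  n4⇒n5  ** P0@[41:45]
[46] read 'd'  n5⇒n6 (via fail)
[47] read 'c'  n6⇒n1 (via fail)
[48] read 'c'  n1⇒n1 (via fail)
[49] read 'd'  n1⇒n2
[50] read 'b'  n2⇒n3
[51] read 'b'  n3⇒n4
[52] read 'b'  n4⇒n5  ** P0@[48:52]
[53] read 'd'  n5⇒n6 (via fail)
[54] read 'b'  n6⇒n7
[55] read 'd'  n7⇒n8
[56] read 'd'  n8⇒n9
[57] read 'd'  n9⇒n10
[58] read 'd'  n10⇒n11  ** P1@[53:58]
[59] read 'a'  n11⇒n0 (via fail)
[60] read 'a'  n0⇒n0

Result: [[5,1],[13,0],[19,0],[24,0],[30,1],[36,1],[45,0],[52,0],[58,1]]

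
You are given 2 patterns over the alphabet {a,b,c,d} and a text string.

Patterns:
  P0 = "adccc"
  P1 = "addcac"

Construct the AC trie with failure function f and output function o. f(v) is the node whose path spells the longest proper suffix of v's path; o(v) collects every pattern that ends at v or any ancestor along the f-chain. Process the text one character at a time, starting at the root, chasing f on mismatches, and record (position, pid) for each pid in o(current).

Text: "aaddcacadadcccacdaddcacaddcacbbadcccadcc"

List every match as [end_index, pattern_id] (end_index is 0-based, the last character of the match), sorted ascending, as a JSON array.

Construct AC machine:
Trie nodes:
  0='ε' goto a→1
  1='a' goto d→2
  2='ad' goto c→3 d→6
  3='adc' goto c→4
  4='adcc' goto c→5
  5='adccc' goto ·  ←P0
  6='add' goto c→7
  7='addc' goto a→8
  8='addca' goto c→9
  9='addcac' goto ·  ←P1

BFS fail/out derivation:
  fail(1) 'a': from fail(0)=0 chase 'a': 0 ⇒ 0;  out=∅∪out(0)=∅
  fail(2) 'ad': from fail(1)=0 chase 'd': 0 ⇒ 0;  out=∅∪out(0)=∅
  fail(3) 'adc': from fail(2)=0 chase 'c': 0 ⇒ 0;  out=∅∪out(0)=∅
  fail(6) 'add': from fail(2)=0 chase 'd': 0 ⇒ 0;  out=∅∪out(0)=∅
  fail(4) 'adcc': from fail(3)=0 chase 'c': 0 ⇒ 0;  out=∅∪out(0)=∅
  fail(7) 'addc': from fail(6)=0 chase 'c': 0 ⇒ 0;  out=∅∪out(0)=∅
  fail(5) 'adccc': from fail(4)=0 chase 'c': 0 ⇒ 0;  out={0}∪out(0)={0}
  fail(8) 'addca': from fail(7)=0 chase 'a': 0 ⇒ 1;  out=∅∪out(1)=∅
  fail(9) 'addcac': from fail(8)=1 chase 'c': 1→0 ⇒ 0;  out={1}∪out(0)={1}

Run:
[0] read 'a'  n0⇒n1
[1] read 'a'  n1⇒n1 (via fail)
[2] read 'd'  n1⇒n2
[3] read 'd'  n2⇒n6
[4] read 'c'  n6⇒n7
[5] read 'a'  n7⇒n8
[6] read 'c'  n8⇒n9  ** P1@[1:6]
[7] read 'a'  n9⇒n1 (via fail)
[8] read 'd'  n1⇒n2
[9] read 'a'  n2⇒n1 (via fail)
[10] read 'd'  n1⇒n2
[11] read 'c'  n2⇒n3
[12] read 'c'  n3⇒n4
[13] read 'c'  n4⇒n5  ** P0@[9:13]
[14] read 'a'  n5⇒n1 (via fail)
[15] read 'c'  n1⇒n0 (via fail)
[16] read 'd'  n0⇒n0
[17] read 'a'  n0⇒n1
[18] read 'd'  n1⇒n2
[19] read 'd'  n2⇒n6
[20] read 'c'  n6⇒n7
[21] read 'a'  n7⇒n8
[22] read 'c'  n8⇒n9  ** P1@[17:22]
[23] read 'a'  n9⇒n1 (via fail)
[24] read 'd'  n1⇒n2
[25] read 'd'  n2⇒n6
[26] read 'c'  n6⇒n7
[27] read 'a'  n7⇒n8
[28] read 'c'  n8⇒n9  ** P1@[23:28]
[29] read 'b'  n9⇒n0 (via fail)
[30] read 'b'  n0⇒n0
[31] read 'a'  n0⇒n1
[32] read 'd'  n1⇒n2
[33] read 'c'  n2⇒n3
[34] read 'c'  n3⇒n4
[35] read 'c'  n4⇒n5  ** P0@[31:35]
[36] read 'a'  n5⇒n1 (via fail)
[37] read 'd'  n1⇒n2
[38] read 'c'  n2⇒n3
[39] read 'c'  n3⇒n4

All matches (sorted): [[6,1],[13,0],[22,1],[28,1],[35,0]]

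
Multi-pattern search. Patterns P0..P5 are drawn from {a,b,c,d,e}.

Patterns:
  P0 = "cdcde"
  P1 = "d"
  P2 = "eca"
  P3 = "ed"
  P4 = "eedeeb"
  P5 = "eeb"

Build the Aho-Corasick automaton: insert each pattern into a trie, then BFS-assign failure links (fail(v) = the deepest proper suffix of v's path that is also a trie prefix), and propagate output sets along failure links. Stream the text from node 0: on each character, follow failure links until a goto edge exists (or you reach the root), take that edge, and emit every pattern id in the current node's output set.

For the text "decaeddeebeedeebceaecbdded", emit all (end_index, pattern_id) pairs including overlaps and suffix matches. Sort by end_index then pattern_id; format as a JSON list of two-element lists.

Build automaton:
Trie (insert patterns):
  n0 'ε': c→1 d→6 e→7
  n1 'c': d→2
  n2 'cd': c→3
  n3 'cdc': d→4
  n4 'cdcd': e→5
  n5 'cdcde': ·  ←P0
  n6 'd': ·  ←P1
  n7 'e': c→8 d→10 e→11
  n8 'ec': a→9
  n9 'eca': ·  ←P2
  n10 'ed': ·  ←P3
  n11 'ee': b→16 d→12
  n12 'eed': e→13
  n13 'eede': e→14
  n14 'eedee': b→15
  n15 'eedeeb': ·  ←P4
  n16 'eeb': ·  ←P5

Failure links (BFS by depth):
  fail(1) 'c': from fail(0)=0 chase 'c': 0 ⇒ 0;  out=∅∪out(0)=∅
  fail(6) 'd': from fail(0)=0 chase 'd': 0 ⇒ 0;  out={1}∪out(0)={1}
  fail(7) 'e': from fail(0)=0 chase 'e': 0 ⇒ 0;  out=∅∪out(0)=∅
  fail(2) 'cd': from fail(1)=0 chase 'd': 0 ⇒ 6;  out=∅∪out(6)={1}
  fail(8) 'ec': from fail(7)=0 chase 'c': 0 ⇒ 1;  out=∅∪out(1)=∅
  fail(10) 'ed': from fail(7)=0 chase 'd': 0 ⇒ 6;  out={3}∪out(6)={1,3}
  fail(11) 'ee': from fail(7)=0 chase 'e': 0 ⇒ 7;  out=∅∪out(7)=∅
  fail(3) 'cdc': from fail(2)=6 chase 'c': 6→0 ⇒ 1;  out=∅∪out(1)=∅
  fail(9) 'eca': from fail(8)=1 chase 'a': 1→0 ⇒ 0;  out={2}∪out(0)={2}
  fail(12) 'eed': from fail(11)=7 chase 'd': 7 ⇒ 10;  out=∅∪out(10)={1,3}
  fail(16) 'eeb': from fail(11)=7 chase 'b': 7→0 ⇒ 0;  out={5}∪out(0)={5}
  fail(4) 'cdcd': from fail(3)=1 chase 'd': 1 ⇒ 2;  out=∅∪out(2)={1}
  fail(13) 'eede': from fail(12)=10 chase 'e': 10→6→0 ⇒ 7;  out=∅∪out(7)=∅
  fail(5) 'cdcde': from fail(4)=2 chase 'e': 2→6→0 ⇒ 7;  out={0}∪out(7)={0}
  fail(14) 'eedee': from fail(13)=7 chase 'e': 7 ⇒ 11;  out=∅∪out(11)=∅
  fail(15) 'eedeeb': from fail(14)=11 chase 'b': 11 ⇒ 16;  out={4}∪out(16)={4,5}

Text stream:
i=0 'd': node 0→6  ** P1@[0:0]
i=1 'e': node 6→7 (via fail)
i=2 'c': node 7→8
i=3 'a': node 8→9  ** P2@[1:3]
i=4 'e': node 9→7 (via fail)
i=5 'd': node 7→10  ** P1@[5:5],P3@[4:5]
i=6 'd': node 10→6 (via fail)  ** P1@[6:6]
i=7 'e': node 6→7 (via fail)
i=8 'e': node 7→11
i=9 'b': node 11→16  ** P5@[7:9]
i=10 'e': node 16→7 (via fail)
i=11 'e': node 7→11
i=12 'd': node 11→12  ** P1@[12:12],P3@[11:12]
i=13 'e': node 12→13
i=14 'e': node 13→14
i=15 'b': node 14→15  ** P4@[10:15],P5@[13:15]
i=16 'c': node 15→1 (via fail)
i=17 'e': node 1→7 (via fail)
i=18 'a': node 7→0 (via fail)
i=19 'e': node 0→7
i=20 'c': node 7→8
i=21 'b': node 8→0 (via fail)
i=22 'd': node 0→6  ** P1@[22:22]
i=23 'd': node 6→6 (via fail)  ** P1@[23:23]
i=24 'e': node 6→7 (via fail)
i=25 'd': node 7→10  ** P1@[25:25],P3@[24:25]

All matches (sorted): [[0,1],[3,2],[5,1],[5,3],[6,1],[9,5],[12,1],[12,3],[15,4],[15,5],[22,1],[23,1],[25,1],[25,3]]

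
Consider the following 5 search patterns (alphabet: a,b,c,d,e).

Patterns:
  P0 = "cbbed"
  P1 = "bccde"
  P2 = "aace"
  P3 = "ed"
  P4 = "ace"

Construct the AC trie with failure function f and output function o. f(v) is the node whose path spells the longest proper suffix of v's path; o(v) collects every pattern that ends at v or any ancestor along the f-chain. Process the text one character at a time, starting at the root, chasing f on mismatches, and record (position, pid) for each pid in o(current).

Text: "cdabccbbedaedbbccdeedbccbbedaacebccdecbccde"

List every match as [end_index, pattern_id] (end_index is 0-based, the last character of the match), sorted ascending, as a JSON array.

Build automaton:
Trie nodes:
  0='ε' goto a→11 b→6 c→1 e→15
  1='c' goto b→2
  2='cb' goto b→3
  3='cbb' goto e→4
  4='cbbe' goto d→5
  5='cbbed' goto ·  ←P0
  6='b' goto c→7
  7='bc' goto c→8
  8='bcc' goto d→9
  9='bccd' goto e→10
  10='bccde' goto ·  ←P1
  11='a' goto a→12 c→17
  12='aa' goto c→13
  13='aac' goto e→14
  14='aace' goto ·  ←P2
  15='e' goto d→16
  16='ed' goto ·  ←P3
  17='ac' goto e→18
  18='ace' goto ·  ←P4

Failure links (BFS by depth):
  fail(1) 'c': from fail(0)=0 chase 'c': 0 ⇒ 0;  out=∅∪out(0)=∅
  fail(6) 'b': from fail(0)=0 chase 'b': 0 ⇒ 0;  out=∅∪out(0)=∅
  fail(11) 'a': from fail(0)=0 chase 'a': 0 ⇒ 0;  out=∅∪out(0)=∅
  fail(15) 'e': from fail(0)=0 chase 'e': 0 ⇒ 0;  out=∅∪out(0)=∅
  fail(2) 'cb': from fail(1)=0 chase 'b': 0 ⇒ 6;  out=∅∪out(6)=∅
  fail(7) 'bc': from fail(6)=0 chase 'c': 0 ⇒ 1;  out=∅∪out(1)=∅
  fail(12) 'aa': from fail(11)=0 chase 'a': 0 ⇒ 11;  out=∅∪out(11)=∅
  fail(16) 'ed': from fail(15)=0 chase 'd': 0 ⇒ 0;  out={3}∪out(0)={3}
  fail(17) 'ac': from fail(11)=0 chase 'c': 0 ⇒ 1;  out=∅∪out(1)=∅
  fail(3) 'cbb': from fail(2)=6 chase 'b': 6→0 ⇒ 6;  out=∅∪out(6)=∅
  fail(8) 'bcc': from fail(7)=1 chase 'c': 1→0 ⇒ 1;  out=∅∪out(1)=∅
  fail(13) 'aac': from fail(12)=11 chase 'c': 11 ⇒ 17;  out=∅∪out(17)=∅
  fail(18) 'ace': from fail(17)=1 chase 'e': 1→0 ⇒ 15;  out={4}∪out(15)={4}
  fail(4) 'cbbe': from fail(3)=6 chase 'e': 6→0 ⇒ 15;  out=∅∪out(15)=∅
  fail(9) 'bccd': from fail(8)=1 chase 'd': 1→0 ⇒ 0;  out=∅∪out(0)=∅
  fail(14) 'aace': from fail(13)=17 chase 'e': 17 ⇒ 18;  out={2}∪out(18)={2,4}
  fail(5) 'cbbed': from fail(4)=15 chase 'd': 15 ⇒ 16;  out={0}∪out(16)={0,3}
  fail(10) 'bccde': from fail(9)=0 chase 'e': 0 ⇒ 15;  out={1}∪out(15)={1}

Run:
[0] read 'c'  n0⇒n1
[1] read 'd'  n1⇒n0 (fail-walked)
[2] read 'a'  n0⇒n11
[3] read 'b'  n11⇒n6 (fail-walked)
[4] read 'c'  n6⇒n7
[5] read 'c'  n7⇒n8
[6] read 'b'  n8⇒n2 (fail-walked)
[7] read 'b'  n2⇒n3
[8] read 'e'  n3⇒n4
[9] read 'd'  n4⇒n5  emit P0@[5:9],P3@[8:9]
[10] read 'a'  n5⇒n11 (fail-walked)
[11] read 'e'  n11⇒n15 (fail-walked)
[12] read 'd'  n15⇒n16  emit P3@[11:12]
[13] read 'b'  n16⇒n6 (fail-walked)
[14] read 'b'  n6⇒n6 (fail-walked)
[15] read 'c'  n6⇒n7
[16] read 'c'  n7⇒n8
[17] read 'd'  n8⇒n9
[18] read 'e'  n9⇒n10  emit P1@[14:18]
[19] read 'e'  n10⇒n15 (fail-walked)
[20] read 'd'  n15⇒n16  emit P3@[19:20]
[21] read 'b'  n16⇒n6 (fail-walked)
[22] read 'c'  n6⇒n7
[23] read 'c'  n7⇒n8
[24] read 'b'  n8⇒n2 (fail-walked)
[25] read 'b'  n2⇒n3
[26] read 'e'  n3⇒n4
[27] read 'd'  n4⇒n5  emit P0@[23:27],P3@[26:27]
[28] read 'a'  n5⇒n11 (fail-walked)
[29] read 'a'  n11⇒n12
[30] read 'c'  n12⇒n13
[31] read 'e'  n13⇒n14  emit P2@[28:31],P4@[29:31]
[32] read 'b'  n14⇒n6 (fail-walked)
[33] read 'c'  n6⇒n7
[34] read 'c'  n7⇒n8
[35] read 'd'  n8⇒n9
[36] read 'e'  n9⇒n10  emit P1@[32:36]
[37] read 'c'  n10⇒n1 (fail-walked)
[38] read 'b'  n1⇒n2
[39] read 'c'  n2⇒n7 (fail-walked)
[40] read 'c'  n7⇒n8
[41] read 'd'  n8⇒n9
[42] read 'e'  n9⇒n10  emit P1@[38:42]

Matches: [[9,0],[9,3],[12,3],[18,1],[20,3],[27,0],[27,3],[31,2],[31,4],[36,1],[42,1]]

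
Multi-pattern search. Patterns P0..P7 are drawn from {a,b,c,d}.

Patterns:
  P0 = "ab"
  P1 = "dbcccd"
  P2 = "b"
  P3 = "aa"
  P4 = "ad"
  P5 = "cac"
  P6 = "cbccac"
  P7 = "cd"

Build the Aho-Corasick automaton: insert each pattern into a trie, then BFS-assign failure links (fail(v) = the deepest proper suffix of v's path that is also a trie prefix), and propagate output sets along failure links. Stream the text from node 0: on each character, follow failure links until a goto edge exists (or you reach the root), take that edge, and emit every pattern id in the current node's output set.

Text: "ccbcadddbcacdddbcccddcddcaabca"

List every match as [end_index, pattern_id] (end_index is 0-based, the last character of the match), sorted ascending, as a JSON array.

Build automaton:
Trie nodes:
  0='ε' goto a→1 b→9 c→12 d→3
  1='a' goto a→10 b→2 d→11
  2='ab' goto ·  ←P0
  3='d' goto b→4
  4='db' goto c→5
  5='dbc' goto c→6
  6='dbcc' goto c→7
  7='dbccc' goto d→8
  8='dbcccd' goto ·  ←P1
  9='b' goto ·  ←P2
  10='aa' goto ·  ←P3
  11='ad' goto ·  ←P4
  12='c' goto a→13 b→15 d→20
  13='ca' goto c→14
  14='cac' goto ·  ←P5
  15='cb' goto c→16
  16='cbc' goto c→17
  17='cbcc' goto a→18
  18='cbcca' goto c→19
  19='cbccac' goto ·  ←P6
  20='cd' goto ·  ←P7

Failure links (BFS by depth):
  n1('a'): parent n0 fail=0; on 'a' 0 → fail=0;  out ∅∪∅=∅
  n3('d'): parent n0 fail=0; on 'd' 0 → fail=0;  out ∅∪∅=∅
  n9('b'): parent n0 fail=0; on 'b' 0 → fail=0;  out {2}∪∅={2}
  n12('c'): parent n0 fail=0; on 'c' 0 → fail=0;  out ∅∪∅=∅
  n2('ab'): parent n1 fail=0; on 'b' 0 → fail=9;  out {0}∪{2}={0,2}
  n4('db'): parent n3 fail=0; on 'b' 0 → fail=9;  out ∅∪{2}={2}
  n10('aa'): parent n1 fail=0; on 'a' 0 → fail=1;  out {3}∪∅={3}
  n11('ad'): parent n1 fail=0; on 'd' 0 → fail=3;  out {4}∪∅={4}
  n13('ca'): parent n12 fail=0; on 'a' 0 → fail=1;  out ∅∪∅=∅
  n15('cb'): parent n12 fail=0; on 'b' 0 → fail=9;  out ∅∪{2}={2}
  n20('cd'): parent n12 fail=0; on 'd' 0 → fail=3;  out {7}∪∅={7}
  n5('dbc'): parent n4 fail=9; on 'c' 9→0 → fail=12;  out ∅∪∅=∅
  n14('cac'): parent n13 fail=1; on 'c' 1→0 → fail=12;  out {5}∪∅={5}
  n16('cbc'): parent n15 fail=9; on 'c' 9→0 → fail=12;  out ∅∪∅=∅
  n6('dbcc'): parent n5 fail=12; on 'c' 12→0 → fail=12;  out ∅∪∅=∅
  n17('cbcc'): parent n16 fail=12; on 'c' 12→0 → fail=12;  out ∅∪∅=∅
  n7('dbccc'): parent n6 fail=12; on 'c' 12→0 → fail=12;  out ∅∪∅=∅
  n18('cbcca'): parent n17 fail=12; on 'a' 12 → fail=13;  out ∅∪∅=∅
  n8('dbcccd'): parent n7 fail=12; on 'd' 12 → fail=20;  out {1}∪{7}={1,7}
  n19('cbccac'): parent n18 fail=13; on 'c' 13 → fail=14;  out {6}∪{5}={5,6}

Text stream:
[0] read 'c'  n0⇒n12
[1] read 'c'  n12⇒n12 (fail-walked)
[2] read 'b'  n12⇒n15  → match P2@[2:2]
[3] read 'c'  n15⇒n16
[4] read 'a'  n16⇒n13 (fail-walked)
[5] read 'd'  n13⇒n11 (fail-walked)  → match P4@[4:5]
[6] read 'd'  n11⇒n3 (fail-walked)
[7] read 'd'  n3⇒n3 (fail-walked)
[8] read 'b'  n3⇒n4  → match P2@[8:8]
[9] read 'c'  n4⇒n5
[10] read 'a'  n5⇒n13 (fail-walked)
[11] read 'c'  n13⇒n14  → match P5@[9:11]
[12] read 'd'  n14⇒n20 (fail-walked)  → match P7@[11:12]
[13] read 'd'  n20⇒n3 (fail-walked)
[14] read 'd'  n3⇒n3 (fail-walked)
[15] read 'b'  n3⇒n4  → match P2@[15:15]
[16] read 'c'  n4⇒n5
[17] read 'c'  n5⇒n6
[18] read 'c'  n6⇒n7
[19] read 'd'  n7⇒n8  → match P1@[14:19],P7@[18:19]
[20] read 'd'  n8⇒n3 (fail-walked)
[21] read 'c'  n3⇒n12 (fail-walked)
[22] read 'd'  n12⇒n20  → match P7@[21:22]
[23] read 'd'  n20⇒n3 (fail-walked)
[24] read 'c'  n3⇒n12 (fail-walked)
[25] read 'a'  n12⇒n13
[26] read 'a'  n13⇒n10 (fail-walked)  → match P3@[25:26]
[27] read 'b'  n10⇒n2 (fail-walked)  → match P0@[26:27],P2@[27:27]
[28] read 'c'  n2⇒n12 (fail-walked)
[29] read 'a'  n12⇒n13

All matches (sorted): [[2,2],[5,4],[8,2],[11,5],[12,7],[15,2],[19,1],[19,7],[22,7],[26,3],[27,0],[27,2]]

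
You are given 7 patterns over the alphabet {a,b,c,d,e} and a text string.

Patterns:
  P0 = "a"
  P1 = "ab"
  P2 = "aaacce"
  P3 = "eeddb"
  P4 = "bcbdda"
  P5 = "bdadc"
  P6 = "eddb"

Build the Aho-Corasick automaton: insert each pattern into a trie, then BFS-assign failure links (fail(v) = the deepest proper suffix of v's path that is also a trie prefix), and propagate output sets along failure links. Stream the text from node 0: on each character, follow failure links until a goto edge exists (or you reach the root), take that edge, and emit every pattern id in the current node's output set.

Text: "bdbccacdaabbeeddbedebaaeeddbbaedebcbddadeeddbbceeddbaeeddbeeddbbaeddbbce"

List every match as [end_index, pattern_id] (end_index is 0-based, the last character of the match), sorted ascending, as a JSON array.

Build automaton:
Trie (insert patterns):
  n0 'ε': a→1 b→13 e→8
  n1 'a': a→3 b→2  ←P0
  n2 'ab': ·  ←P1
  n3 'aa': a→4
  n4 'aaa': c→5
  n5 'aaac': c→6
  n6 'aaacc': e→7
  n7 'aaacce': ·  ←P2
  n8 'e': d→23 e→9
  n9 'ee': d→10
  n10 'eed': d→11
  n11 'eedd': b→12
  n12 'eeddb': ·  ←P3
  n13 'b': c→14 d→19
  n14 'bc': b→15
  n15 'bcb': d→16
  n16 'bcbd': d→17
  n17 'bcbdd': a→18
  n18 'bcbdda': ·  ←P4
  n19 'bd': a→20
  n20 'bda': d→21
  n21 'bdad': c→22
  n22 'bdadc': ·  ←P5
  n23 'ed': d→24
  n24 'edd': b→25
  n25 'eddb': ·  ←P6

BFS fail/out derivation:
  fail(1) 'a': from fail(0)=0 chase 'a': 0 ⇒ 0;  out={0}∪out(0)={0}
  fail(8) 'e': from fail(0)=0 chase 'e': 0 ⇒ 0;  out=∅∪out(0)=∅
  fail(13) 'b': from fail(0)=0 chase 'b': 0 ⇒ 0;  out=∅∪out(0)=∅
  fail(2) 'ab': from fail(1)=0 chase 'b': 0 ⇒ 13;  out={1}∪out(13)={1}
  fail(3) 'aa': from fail(1)=0 chase 'a': 0 ⇒ 1;  out=∅∪out(1)={0}
  fail(9) 'ee': from fail(8)=0 chase 'e': 0 ⇒ 8;  out=∅∪out(8)=∅
  fail(14) 'bc': from fail(13)=0 chase 'c': 0 ⇒ 0;  out=∅∪out(0)=∅
  fail(19) 'bd': from fail(13)=0 chase 'd': 0 ⇒ 0;  out=∅∪out(0)=∅
  fail(23) 'ed': from fail(8)=0 chase 'd': 0 ⇒ 0;  out=∅∪out(0)=∅
  fail(4) 'aaa': from fail(3)=1 chase 'a': 1 ⇒ 3;  out=∅∪out(3)={0}
  fail(10) 'eed': from fail(9)=8 chase 'd': 8 ⇒ 23;  out=∅∪out(23)=∅
  fail(15) 'bcb': from fail(14)=0 chase 'b': 0 ⇒ 13;  out=∅∪out(13)=∅
  fail(20) 'bda': from fail(19)=0 chase 'a': 0 ⇒ 1;  out=∅∪out(1)={0}
  fail(24) 'edd': from fail(23)=0 chase 'd': 0 ⇒ 0;  out=∅∪out(0)=∅
  fail(5) 'aaac': from fail(4)=3 chase 'c': 3→1→0 ⇒ 0;  out=∅∪out(0)=∅
  fail(11) 'eedd': from fail(10)=23 chase 'd': 23 ⇒ 24;  out=∅∪out(24)=∅
  fail(16) 'bcbd': from fail(15)=13 chase 'd': 13 ⇒ 19;  out=∅∪out(19)=∅
  fail(21) 'bdad': from fail(20)=1 chase 'd': 1→0 ⇒ 0;  out=∅∪out(0)=∅
  fail(25) 'eddb': from fail(24)=0 chase 'b': 0 ⇒ 13;  out={6}∪out(13)={6}
  fail(6) 'aaacc': from fail(5)=0 chase 'c': 0 ⇒ 0;  out=∅∪out(0)=∅
  fail(12) 'eeddb': from fail(11)=24 chase 'b': 24 ⇒ 25;  out={3}∪out(25)={3,6}
  fail(17) 'bcbdd': from fail(16)=19 chase 'd': 19→0 ⇒ 0;  out=∅∪out(0)=∅
  fail(22) 'bdadc': from fail(21)=0 chase 'c': 0 ⇒ 0;  out={5}∪out(0)={5}
  fail(7) 'aaacce': from fail(6)=0 chase 'e': 0 ⇒ 8;  out={2}∪out(8)={2}
  fail(18) 'bcbdda': from fail(17)=0 chase 'a': 0 ⇒ 1;  out={4}∪out(1)={0,4}

Run:
i=0 'b': node 0→13
i=1 'd': node 13→19
i=2 'b': node 19→13 (fail-walked)
i=3 'c': node 13→14
i=4 'c': node 14→0 (fail-walked)
i=5 'a': node 0→1  ** P0@[5:5]
i=6 'c': node 1→0 (fail-walked)
i=7 'd': node 0→0
i=8 'a': node 0→1  ** P0@[8:8]
i=9 'a': node 1→3  ** P0@[9:9]
i=10 'b': node 3→2 (fail-walked)  ** P1@[9:10]
i=11 'b': node 2→13 (fail-walked)
i=12 'e': node 13→8 (fail-walked)
i=13 'e': node 8→9
i=14 'd': node 9→10
i=15 'd': node 10→11
i=16 'b': node 11→12  ** P3@[12:16],P6@[13:16]
i=17 'e': node 12→8 (fail-walked)
i=18 'd': node 8→23
i=19 'e': node 23→8 (fail-walked)
i=20 'b': node 8→13 (fail-walked)
i=21 'a': node 13→1 (fail-walked)  ** P0@[21:21]
i=22 'a': node 1→3  ** P0@[22:22]
i=23 'e': node 3→8 (fail-walked)
i=24 'e': node 8→9
i=25 'd': node 9→10
i=26 'd': node 10→11
i=27 'b': node 11→12  ** P3@[23:27],P6@[24:27]
i=28 'b': node 12→13 (fail-walked)
i=29 'a': node 13→1 (fail-walked)  ** P0@[29:29]
i=30 'e': node 1→8 (fail-walked)
i=31 'd': node 8→23
i=32 'e': node 23→8 (fail-walked)
i=33 'b': node 8→13 (fail-walked)
i=34 'c': node 13→14
i=35 'b': node 14→15
i=36 'd': node 15→16
i=37 'd': node 16→17
i=38 'a': node 17→18  ** P0@[38:38],P4@[33:38]
i=39 'd': node 18→0 (fail-walked)
i=40 'e': node 0→8
i=41 'e': node 8→9
i=42 'd': node 9→10
i=43 'd': node 10→11
i=44 'b': node 11→12  ** P3@[40:44],P6@[41:44]
i=45 'b': node 12→13 (fail-walked)
i=46 'c': node 13→14
i=47 'e': node 14→8 (fail-walked)
i=48 'e': node 8→9
i=49 'd': node 9→10
i=50 'd': node 10→11
i=51 'b': node 11→12  ** P3@[47:51],P6@[48:51]
i=52 'a': node 12→1 (fail-walked)  ** P0@[52:52]
i=53 'e': node 1→8 (fail-walked)
i=54 'e': node 8→9
i=55 'd': node 9→10
i=56 'd': node 10→11
i=57 'b': node 11→12  ** P3@[53:57],P6@[54:57]
i=58 'e': node 12→8 (fail-walked)
i=59 'e': node 8→9
i=60 'd': node 9→10
i=61 'd': node 10→11
i=62 'b': node 11→12  ** P3@[58:62],P6@[59:62]
i=63 'b': node 12→13 (fail-walked)
i=64 'a': node 13→1 (fail-walked)  ** P0@[64:64]
i=65 'e': node 1→8 (fail-walked)
i=66 'd': node 8→23
i=67 'd': node 23→24
i=68 'b': node 24→25  ** P6@[65:68]
i=69 'b': node 25→13 (fail-walked)
i=70 'c': node 13→14
i=71 'e': node 14→8 (fail-walked)

All matches (sorted): [[5,0],[8,0],[9,0],[10,1],[16,3],[16,6],[21,0],[22,0],[27,3],[27,6],[29,0],[38,0],[38,4],[44,3],[44,6],[51,3],[51,6],[52,0],[57,3],[57,6],[62,3],[62,6],[64,0],[68,6]]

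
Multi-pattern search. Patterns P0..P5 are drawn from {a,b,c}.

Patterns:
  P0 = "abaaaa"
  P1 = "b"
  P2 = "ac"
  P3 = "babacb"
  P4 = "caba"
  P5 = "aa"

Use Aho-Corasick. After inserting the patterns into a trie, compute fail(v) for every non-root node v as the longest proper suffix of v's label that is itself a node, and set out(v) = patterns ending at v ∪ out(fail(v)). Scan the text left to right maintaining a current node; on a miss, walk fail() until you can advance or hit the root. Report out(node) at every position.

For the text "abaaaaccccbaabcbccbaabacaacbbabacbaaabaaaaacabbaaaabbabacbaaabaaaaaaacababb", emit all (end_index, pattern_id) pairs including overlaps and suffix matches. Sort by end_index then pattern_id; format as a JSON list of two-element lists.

Build:
Trie (insert patterns):
  0='ε' goto a→1 b→7 c→14
  1='a' goto a→18 b→2 c→8
  2='ab' goto a→3
  3='aba' goto a→4
  4='abaa' goto a→5
  5='abaaa' goto a→6
  6='abaaaa' goto ·  ←P0
  7='b' goto a→9  ←P1
  8='ac' goto ·  ←P2
  9='ba' goto b→10
  10='bab' goto a→11
  11='baba' goto c→12
  12='babac' goto b→13
  13='babacb' goto ·  ←P3
  14='c' goto a→15
  15='ca' goto b→16
  16='cab' goto a→17
  17='caba' goto ·  ←P4
  18='aa' goto ·  ←P5

Failure links (BFS by depth):
  n1('a'): parent n0 fail=0; on 'a' 0 → fail=0;  out ∅∪∅=∅
  n7('b'): parent n0 fail=0; on 'b' 0 → fail=0;  out {1}∪∅={1}
  n14('c'): parent n0 fail=0; on 'c' 0 → fail=0;  out ∅∪∅=∅
  n2('ab'): parent n1 fail=0; on 'b' 0 → fail=7;  out ∅∪{1}={1}
  n8('ac'): parent n1 fail=0; on 'c' 0 → fail=14;  out {2}∪∅={2}
  n9('ba'): parent n7 fail=0; on 'a' 0 → fail=1;  out ∅∪∅=∅
  n15('ca'): parent n14 fail=0; on 'a' 0 → fail=1;  out ∅∪∅=∅
  n18('aa'): parent n1 fail=0; on 'a' 0 → fail=1;  out {5}∪∅={5}
  n3('aba'): parent n2 fail=7; on 'a' 7 → fail=9;  out ∅∪∅=∅
  n10('bab'): parent n9 fail=1; on 'b' 1 → fail=2;  out ∅∪{1}={1}
  n16('cab'): parent n15 fail=1; on 'b' 1 → fail=2;  out ∅∪{1}={1}
  n4('abaa'): parent n3 fail=9; on 'a' 9→1 → fail=18;  out ∅∪{5}={5}
  n11('baba'): parent n10 fail=2; on 'a' 2 → fail=3;  out ∅∪∅=∅
  n17('caba'): parent n16 fail=2; on 'a' 2 → fail=3;  out {4}∪∅={4}
  n5('abaaa'): parent n4 fail=18; on 'a' 18→1 → fail=18;  out ∅∪{5}={5}
  n12('babac'): parent n11 fail=3; on 'c' 3→9→1 → fail=8;  out ∅∪{2}={2}
  n6('abaaaa'): parent n5 fail=18; on 'a' 18→1 → fail=18;  out {0}∪{5}={0,5}
  n13('babacb'): parent n12 fail=8; on 'b' 8→14→0 → fail=7;  out {3}∪{1}={1,3}

Run:
i=0 'a': node 0→1
i=1 'b': node 1→2  ** P1@[1:1]
i=2 'a': node 2→3
i=3 'a': node 3→4  ** P5@[2:3]
i=4 'a': node 4→5  ** P5@[3:4]
i=5 'a': node 5→6  ** P0@[0:5],P5@[4:5]
i=6 'c': node 6→8 (via fail)  ** P2@[5:6]
i=7 'c': node 8→14 (via fail)
i=8 'c': node 14→14 (via fail)
i=9 'c': node 14→14 (via fail)
i=10 'b': node 14→7 (via fail)  ** P1@[10:10]
i=11 'a': node 7→9
i=12 'a': node 9→18 (via fail)  ** P5@[11:12]
i=13 'b': node 18→2 (via fail)  ** P1@[13:13]
i=14 'c': node 2→14 (via fail)
i=15 'b': node 14→7 (via fail)  ** P1@[15:15]
i=16 'c': node 7→14 (via fail)
i=17 'c': node 14→14 (via fail)
i=18 'b': node 14→7 (via fail)  ** P1@[18:18]
i=19 'a': node 7→9
i=20 'a': node 9→18 (via fail)  ** P5@[19:20]
i=21 'b': node 18→2 (via fail)  ** P1@[21:21]
i=22 'a': node 2→3
i=23 'c': node 3→8 (via fail)  ** P2@[22:23]
i=24 'a': node 8→15 (via fail)
i=25 'a': node 15→18 (via fail)  ** P5@[24:25]
i=26 'c': node 18→8 (via fail)  ** P2@[25:26]
i=27 'b': node 8→7 (via fail)  ** P1@[27:27]
i=28 'b': node 7→7 (via fail)  ** P1@[28:28]
i=29 'a': node 7→9
i=30 'b': node 9→10  ** P1@[30:30]
i=31 'a': node 10→11
i=32 'c': node 11→12  ** P2@[31:32]
i=33 'b': node 12→13  ** P1@[33:33],P3@[28:33]
i=34 'a': node 13→9 (via fail)
i=35 'a': node 9→18 (via fail)  ** P5@[34:35]
i=36 'a': node 18→18 (via fail)  ** P5@[35:36]
i=37 'b': node 18→2 (via fail)  ** P1@[37:37]
i=38 'a': node 2→3
i=39 'a': node 3→4  ** P5@[38:39]
i=40 'a': node 4→5  ** P5@[39:40]
i=41 'a': node 5→6  ** P0@[36:41],P5@[40:41]
i=42 'a': node 6→18 (via fail)  ** P5@[41:42]
i=43 'c': node 18→8 (via fail)  ** P2@[42:43]
i=44 'a': node 8→15 (via fail)
i=45 'b': node 15→16  ** P1@[45:45]
i=46 'b': node 16→7 (via fail)  ** P1@[46:46]
i=47 'a': node 7→9
i=48 'a': node 9→18 (via fail)  ** P5@[47:48]
i=49 'a': node 18→18 (via fail)  ** P5@[48:49]
i=50 'a': node 18→18 (via fail)  ** P5@[49:50]
i=51 'b': node 18→2 (via fail)  ** P1@[51:51]
i=52 'b': node 2→7 (via fail)  ** P1@[52:52]
i=53 'a': node 7→9
i=54 'b': node 9→10  ** P1@[54:54]
i=55 'a': node 10→11
i=56 'c': node 11→12  ** P2@[55:56]
i=57 'b': node 12→13  ** P1@[57:57],P3@[52:57]
i=58 'a': node 13→9 (via fail)
i=59 'a': node 9→18 (via fail)  ** P5@[58:59]
i=60 'a': node 18→18 (via fail)  ** P5@[59:60]
i=61 'b': node 18→2 (via fail)  ** P1@[61:61]
i=62 'a': node 2→3
i=63 'a': node 3→4  ** P5@[62:63]
i=64 'a': node 4→5  ** P5@[63:64]
i=65 'a': node 5→6  ** P0@[60:65],P5@[64:65]
i=66 'a': node 6→18 (via fail)  ** P5@[65:66]
i=67 'a': node 18→18 (via fail)  ** P5@[66:67]
i=68 'a': node 18→18 (via fail)  ** P5@[67:68]
i=69 'c': node 18→8 (via fail)  ** P2@[68:69]
i=70 'a': node 8→15 (via fail)
i=71 'b': node 15→16  ** P1@[71:71]
i=72 'a': node 16→17  ** P4@[69:72]
i=73 'b': node 17→10 (via fail)  ** P1@[73:73]
i=74 'b': node 10→7 (via fail)  ** P1@[74:74]

All matches (sorted): [[1,1],[3,5],[4,5],[5,0],[5,5],[6,2],[10,1],[12,5],[13,1],[15,1],[18,1],[20,5],[21,1],[23,2],[25,5],[26,2],[27,1],[28,1],[30,1],[32,2],[33,1],[33,3],[35,5],[36,5],[37,1],[39,5],[40,5],[41,0],[41,5],[42,5],[43,2],[45,1],[46,1],[48,5],[49,5],[50,5],[51,1],[52,1],[54,1],[56,2],[57,1],[57,3],[59,5],[60,5],[61,1],[63,5],[64,5],[65,0],[65,5],[66,5],[67,5],[68,5],[69,2],[71,1],[72,4],[73,1],[74,1]]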